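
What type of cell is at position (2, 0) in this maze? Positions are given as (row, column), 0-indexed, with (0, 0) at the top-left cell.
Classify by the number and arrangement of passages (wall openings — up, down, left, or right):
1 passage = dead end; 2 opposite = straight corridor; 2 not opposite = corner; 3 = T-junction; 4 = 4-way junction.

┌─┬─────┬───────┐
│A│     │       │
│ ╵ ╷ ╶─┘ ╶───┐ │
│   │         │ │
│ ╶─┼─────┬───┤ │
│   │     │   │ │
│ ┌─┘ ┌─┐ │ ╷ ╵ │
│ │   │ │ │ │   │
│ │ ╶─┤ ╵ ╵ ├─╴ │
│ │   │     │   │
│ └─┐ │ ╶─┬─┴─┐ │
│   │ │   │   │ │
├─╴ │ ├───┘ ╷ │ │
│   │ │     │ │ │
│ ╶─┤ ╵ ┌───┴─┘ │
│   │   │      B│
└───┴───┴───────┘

Checking cell at (2, 0):
Number of passages: 3
Cell type: T-junction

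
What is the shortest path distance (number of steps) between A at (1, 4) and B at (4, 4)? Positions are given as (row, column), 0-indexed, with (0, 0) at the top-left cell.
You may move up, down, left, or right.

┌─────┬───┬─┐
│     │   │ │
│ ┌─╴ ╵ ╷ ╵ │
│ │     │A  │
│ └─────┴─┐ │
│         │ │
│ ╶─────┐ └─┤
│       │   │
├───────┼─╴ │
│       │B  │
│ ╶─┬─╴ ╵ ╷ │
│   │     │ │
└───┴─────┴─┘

Finding path from (1, 4) to (4, 4):
Path: (1,4) → (0,4) → (0,3) → (1,3) → (1,2) → (0,2) → (0,1) → (0,0) → (1,0) → (2,0) → (2,1) → (2,2) → (2,3) → (2,4) → (3,4) → (3,5) → (4,5) → (4,4)
Distance: 17 steps

Solution:

┌─────┬───┬─┐
│↓ ← ↰│↓ ↰│ │
│ ┌─╴ ╵ ╷ ╵ │
│↓│  ↑ ↲│A  │
│ └─────┴─┐ │
│↳ → → → ↓│ │
│ ╶─────┐ └─┤
│       │↳ ↓│
├───────┼─╴ │
│       │B ↲│
│ ╶─┬─╴ ╵ ╷ │
│   │     │ │
└───┴─────┴─┘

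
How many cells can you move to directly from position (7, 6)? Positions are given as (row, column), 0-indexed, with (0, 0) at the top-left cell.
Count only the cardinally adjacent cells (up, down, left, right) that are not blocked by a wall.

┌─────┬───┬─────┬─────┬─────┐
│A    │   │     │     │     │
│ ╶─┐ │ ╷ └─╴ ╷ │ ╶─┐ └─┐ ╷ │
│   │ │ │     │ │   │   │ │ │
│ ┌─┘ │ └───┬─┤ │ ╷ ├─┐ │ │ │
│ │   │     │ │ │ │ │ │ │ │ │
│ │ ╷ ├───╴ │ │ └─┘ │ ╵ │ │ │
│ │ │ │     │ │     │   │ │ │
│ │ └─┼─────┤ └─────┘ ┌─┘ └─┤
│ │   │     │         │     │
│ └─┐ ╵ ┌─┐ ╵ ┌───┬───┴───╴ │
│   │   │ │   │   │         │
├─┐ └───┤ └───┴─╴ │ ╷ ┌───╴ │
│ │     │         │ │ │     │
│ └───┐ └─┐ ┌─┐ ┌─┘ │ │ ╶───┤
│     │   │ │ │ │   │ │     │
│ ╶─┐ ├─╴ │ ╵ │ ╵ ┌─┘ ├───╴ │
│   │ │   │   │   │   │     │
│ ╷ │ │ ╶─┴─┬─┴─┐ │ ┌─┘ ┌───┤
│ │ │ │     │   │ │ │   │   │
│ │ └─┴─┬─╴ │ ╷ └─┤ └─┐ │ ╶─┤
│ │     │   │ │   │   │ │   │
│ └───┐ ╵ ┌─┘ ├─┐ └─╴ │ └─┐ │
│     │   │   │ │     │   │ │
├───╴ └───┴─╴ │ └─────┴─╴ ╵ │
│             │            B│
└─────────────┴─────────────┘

Checking passable neighbors of (7, 6):
Neighbors: (8, 6)
Count: 1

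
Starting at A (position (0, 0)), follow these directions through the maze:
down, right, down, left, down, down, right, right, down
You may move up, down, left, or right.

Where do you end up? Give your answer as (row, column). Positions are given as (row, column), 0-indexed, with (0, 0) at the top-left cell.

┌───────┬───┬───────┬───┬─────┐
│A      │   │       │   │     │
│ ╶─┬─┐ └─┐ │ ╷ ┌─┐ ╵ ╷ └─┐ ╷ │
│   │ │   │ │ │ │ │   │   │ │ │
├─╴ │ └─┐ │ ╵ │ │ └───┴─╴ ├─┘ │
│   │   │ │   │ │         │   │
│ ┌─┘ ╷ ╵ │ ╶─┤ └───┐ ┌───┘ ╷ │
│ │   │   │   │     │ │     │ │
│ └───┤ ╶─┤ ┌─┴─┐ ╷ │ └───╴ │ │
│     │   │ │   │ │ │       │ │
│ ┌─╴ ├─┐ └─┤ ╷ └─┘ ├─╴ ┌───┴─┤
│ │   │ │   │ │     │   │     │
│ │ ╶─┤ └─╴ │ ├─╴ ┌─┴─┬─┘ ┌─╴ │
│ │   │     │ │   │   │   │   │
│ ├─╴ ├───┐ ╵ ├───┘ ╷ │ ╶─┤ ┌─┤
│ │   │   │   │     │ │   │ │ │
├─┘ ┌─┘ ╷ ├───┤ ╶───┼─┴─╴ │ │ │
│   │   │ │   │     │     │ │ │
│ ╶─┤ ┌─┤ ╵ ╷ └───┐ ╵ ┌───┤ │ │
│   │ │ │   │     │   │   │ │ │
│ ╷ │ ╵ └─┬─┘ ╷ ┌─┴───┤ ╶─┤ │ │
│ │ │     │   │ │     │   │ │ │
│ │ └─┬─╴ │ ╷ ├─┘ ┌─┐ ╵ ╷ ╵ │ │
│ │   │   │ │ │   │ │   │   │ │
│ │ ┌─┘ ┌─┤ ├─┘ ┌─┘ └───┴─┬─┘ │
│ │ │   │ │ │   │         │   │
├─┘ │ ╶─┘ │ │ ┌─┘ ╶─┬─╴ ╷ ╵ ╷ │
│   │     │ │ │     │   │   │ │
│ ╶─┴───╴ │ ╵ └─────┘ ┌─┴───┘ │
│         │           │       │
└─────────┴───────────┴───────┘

Following directions step by step:
Start: (0, 0)
  down: (0, 0) → (1, 0)
  right: (1, 0) → (1, 1)
  down: (1, 1) → (2, 1)
  left: (2, 1) → (2, 0)
  down: (2, 0) → (3, 0)
  down: (3, 0) → (4, 0)
  right: (4, 0) → (4, 1)
  right: (4, 1) → (4, 2)
  down: (4, 2) → (5, 2)
Final position: (5, 2)

Path taken:

┌───────┬───┬───────┬───┬─────┐
│A      │   │       │   │     │
│ ╶─┬─┐ └─┐ │ ╷ ┌─┐ ╵ ╷ └─┐ ╷ │
│↳ ↓│ │   │ │ │ │ │   │   │ │ │
├─╴ │ └─┐ │ ╵ │ │ └───┴─╴ ├─┘ │
│↓ ↲│   │ │   │ │         │   │
│ ┌─┘ ╷ ╵ │ ╶─┤ └───┐ ┌───┘ ╷ │
│↓│   │   │   │     │ │     │ │
│ └───┤ ╶─┤ ┌─┴─┐ ╷ │ └───╴ │ │
│↳ → ↓│   │ │   │ │ │       │ │
│ ┌─╴ ├─┐ └─┤ ╷ └─┘ ├─╴ ┌───┴─┤
│ │  B│ │   │ │     │   │     │
│ │ ╶─┤ └─╴ │ ├─╴ ┌─┴─┬─┘ ┌─╴ │
│ │   │     │ │   │   │   │   │
│ ├─╴ ├───┐ ╵ ├───┘ ╷ │ ╶─┤ ┌─┤
│ │   │   │   │     │ │   │ │ │
├─┘ ┌─┘ ╷ ├───┤ ╶───┼─┴─╴ │ │ │
│   │   │ │   │     │     │ │ │
│ ╶─┤ ┌─┤ ╵ ╷ └───┐ ╵ ┌───┤ │ │
│   │ │ │   │     │   │   │ │ │
│ ╷ │ ╵ └─┬─┘ ╷ ┌─┴───┤ ╶─┤ │ │
│ │ │     │   │ │     │   │ │ │
│ │ └─┬─╴ │ ╷ ├─┘ ┌─┐ ╵ ╷ ╵ │ │
│ │   │   │ │ │   │ │   │   │ │
│ │ ┌─┘ ┌─┤ ├─┘ ┌─┘ └───┴─┬─┘ │
│ │ │   │ │ │   │         │   │
├─┘ │ ╶─┘ │ │ ┌─┘ ╶─┬─╴ ╷ ╵ ╷ │
│   │     │ │ │     │   │   │ │
│ ╶─┴───╴ │ ╵ └─────┘ ┌─┴───┘ │
│         │           │       │
└─────────┴───────────┴───────┘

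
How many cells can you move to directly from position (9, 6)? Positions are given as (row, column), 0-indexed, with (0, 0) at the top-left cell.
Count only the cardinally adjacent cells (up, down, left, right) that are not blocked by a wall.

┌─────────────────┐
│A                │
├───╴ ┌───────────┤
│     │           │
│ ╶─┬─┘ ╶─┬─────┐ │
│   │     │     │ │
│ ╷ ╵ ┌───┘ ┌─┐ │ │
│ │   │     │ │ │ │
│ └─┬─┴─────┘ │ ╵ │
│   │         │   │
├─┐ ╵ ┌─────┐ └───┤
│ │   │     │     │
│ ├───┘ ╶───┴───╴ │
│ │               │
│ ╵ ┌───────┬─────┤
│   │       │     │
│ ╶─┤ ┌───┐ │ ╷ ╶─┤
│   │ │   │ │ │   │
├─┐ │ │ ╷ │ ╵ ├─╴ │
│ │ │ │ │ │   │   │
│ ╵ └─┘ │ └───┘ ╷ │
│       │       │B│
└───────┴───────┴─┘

Checking passable neighbors of (9, 6):
Neighbors: (8, 6), (9, 5)
Count: 2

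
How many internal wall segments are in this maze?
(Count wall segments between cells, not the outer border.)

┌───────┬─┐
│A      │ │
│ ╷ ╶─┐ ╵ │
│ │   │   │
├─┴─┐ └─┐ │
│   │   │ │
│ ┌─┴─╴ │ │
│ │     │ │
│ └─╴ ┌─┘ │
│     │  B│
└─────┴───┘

Counting internal wall segments:
Total internal walls: 16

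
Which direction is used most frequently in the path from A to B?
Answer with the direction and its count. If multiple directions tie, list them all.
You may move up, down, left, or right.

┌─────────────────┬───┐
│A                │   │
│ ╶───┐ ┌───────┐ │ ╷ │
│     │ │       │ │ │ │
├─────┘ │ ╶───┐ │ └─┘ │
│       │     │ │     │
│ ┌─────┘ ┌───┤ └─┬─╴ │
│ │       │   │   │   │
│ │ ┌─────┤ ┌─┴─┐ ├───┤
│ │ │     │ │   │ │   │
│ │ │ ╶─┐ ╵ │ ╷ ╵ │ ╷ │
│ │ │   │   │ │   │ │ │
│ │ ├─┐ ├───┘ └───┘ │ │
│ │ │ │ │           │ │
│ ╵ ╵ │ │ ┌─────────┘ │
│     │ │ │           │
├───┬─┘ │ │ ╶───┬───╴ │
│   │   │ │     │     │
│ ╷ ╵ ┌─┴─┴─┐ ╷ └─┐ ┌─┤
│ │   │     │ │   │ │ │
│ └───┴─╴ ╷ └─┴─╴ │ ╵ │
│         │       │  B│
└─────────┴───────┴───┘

Directions: right, right, right, down, down, left, left, left, down, down, down, down, down, right, up, up, up, up, right, right, right, up, up, right, right, right, down, down, right, down, down, left, up, left, down, down, right, right, right, up, up, right, down, down, down, down, left, down, down, right
Counts: {'right': 16, 'down': 19, 'left': 6, 'up': 9}
Most common: down (19 times)

Solution:

┌─────────────────┬───┐
│A → → ↓          │   │
│ ╶───┐ ┌───────┐ │ ╷ │
│     │↓│↱ → → ↓│ │ │ │
├─────┘ │ ╶───┐ │ └─┘ │
│↓ ← ← ↲│↑    │↓│     │
│ ┌─────┘ ┌───┤ └─┬─╴ │
│↓│↱ → → ↑│   │↳ ↓│   │
│ │ ┌─────┤ ┌─┴─┐ ├───┤
│↓│↑│     │ │↓ ↰│↓│↱ ↓│
│ │ │ ╶─┐ ╵ │ ╷ ╵ │ ╷ │
│↓│↑│   │   │↓│↑ ↲│↑│↓│
│ │ ├─┐ ├───┘ └───┘ │ │
│↓│↑│ │ │    ↳ → → ↑│↓│
│ ╵ ╵ │ │ ┌─────────┘ │
│↳ ↑  │ │ │          ↓│
├───┬─┘ │ │ ╶───┬───╴ │
│   │   │ │     │  ↓ ↲│
│ ╷ ╵ ┌─┴─┴─┐ ╷ └─┐ ┌─┤
│ │   │     │ │   │↓│ │
│ └───┴─╴ ╷ └─┴─╴ │ ╵ │
│         │       │↳ B│
└─────────┴───────┴───┘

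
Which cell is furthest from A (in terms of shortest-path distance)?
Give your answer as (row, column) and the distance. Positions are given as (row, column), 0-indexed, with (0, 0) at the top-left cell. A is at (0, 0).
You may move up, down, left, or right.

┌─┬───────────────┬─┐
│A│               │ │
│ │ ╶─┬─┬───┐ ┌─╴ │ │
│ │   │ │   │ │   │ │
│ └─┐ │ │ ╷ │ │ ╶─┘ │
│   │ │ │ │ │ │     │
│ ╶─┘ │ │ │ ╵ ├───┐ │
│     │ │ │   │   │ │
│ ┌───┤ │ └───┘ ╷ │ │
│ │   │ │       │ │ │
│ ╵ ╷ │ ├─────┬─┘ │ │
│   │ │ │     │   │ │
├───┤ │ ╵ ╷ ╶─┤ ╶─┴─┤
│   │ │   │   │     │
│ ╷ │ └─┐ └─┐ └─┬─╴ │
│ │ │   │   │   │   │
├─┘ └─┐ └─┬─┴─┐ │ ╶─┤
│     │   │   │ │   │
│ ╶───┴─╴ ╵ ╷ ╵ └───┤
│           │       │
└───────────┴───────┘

Computing BFS distances from A to all cells:
Furthest cell: (8, 9)
Distance: 39 steps

Path from A to the furthest cell:

┌─┬───────────────┬─┐
│A│↱ → → → → ↓    │ │
│ │ ╶─┬─┬───┐ ┌─╴ │ │
│↓│↑ ↰│ │↓ ↰│↓│   │ │
│ └─┐ │ │ ╷ │ │ ╶─┘ │
│↓  │↑│ │↓│↑│↓│     │
│ ╶─┘ │ │ │ ╵ ├───┐ │
│↳ → ↑│ │↓│↑ ↲│↱ ↓│ │
│ ┌───┤ │ └───┘ ╷ │ │
│ │   │ │↳ → → ↑│↓│ │
│ ╵ ╷ │ ├─────┬─┘ │ │
│   │ │ │     │↓ ↲│ │
├───┤ │ ╵ ╷ ╶─┤ ╶─┴─┤
│   │ │   │   │↳ → ↓│
│ ╷ │ └─┐ └─┐ └─┬─╴ │
│ │ │   │   │   │↓ ↲│
├─┘ └─┐ └─┬─┴─┐ │ ╶─┤
│     │   │   │ │↳ B│
│ ╶───┴─╴ ╵ ╷ ╵ └───┤
│           │       │
└───────────┴───────┘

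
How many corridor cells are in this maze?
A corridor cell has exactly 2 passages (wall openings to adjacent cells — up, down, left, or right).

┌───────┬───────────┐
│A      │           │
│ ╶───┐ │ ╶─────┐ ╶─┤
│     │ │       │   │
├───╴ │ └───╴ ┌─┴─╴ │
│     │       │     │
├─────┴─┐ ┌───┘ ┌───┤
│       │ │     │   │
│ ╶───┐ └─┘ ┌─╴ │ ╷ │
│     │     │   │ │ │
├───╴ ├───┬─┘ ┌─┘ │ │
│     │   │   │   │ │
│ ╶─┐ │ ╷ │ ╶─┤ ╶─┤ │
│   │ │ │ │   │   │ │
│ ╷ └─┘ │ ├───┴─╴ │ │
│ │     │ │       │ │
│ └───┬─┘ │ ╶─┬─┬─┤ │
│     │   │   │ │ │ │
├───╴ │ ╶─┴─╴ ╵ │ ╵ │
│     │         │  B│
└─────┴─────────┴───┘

Counting cells with exactly 2 passages:
Total corridor cells: 84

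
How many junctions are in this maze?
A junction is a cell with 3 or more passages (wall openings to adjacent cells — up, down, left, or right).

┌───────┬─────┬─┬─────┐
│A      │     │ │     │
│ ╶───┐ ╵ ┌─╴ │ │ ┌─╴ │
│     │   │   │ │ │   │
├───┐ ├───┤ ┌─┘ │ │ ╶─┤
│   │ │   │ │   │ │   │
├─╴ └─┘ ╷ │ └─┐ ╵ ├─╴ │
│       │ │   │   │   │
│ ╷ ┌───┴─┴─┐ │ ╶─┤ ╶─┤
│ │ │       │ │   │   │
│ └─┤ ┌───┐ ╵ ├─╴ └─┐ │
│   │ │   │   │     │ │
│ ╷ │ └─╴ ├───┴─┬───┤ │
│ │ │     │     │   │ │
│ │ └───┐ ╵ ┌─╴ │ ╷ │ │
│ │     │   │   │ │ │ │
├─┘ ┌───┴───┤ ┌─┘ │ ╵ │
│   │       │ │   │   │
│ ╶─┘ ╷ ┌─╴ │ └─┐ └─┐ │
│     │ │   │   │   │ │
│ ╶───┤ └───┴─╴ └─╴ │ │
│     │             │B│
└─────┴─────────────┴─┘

Checking each cell for number of passages:

Junctions found (3+ passages):
  (2, 7): 3 passages
  (3, 1): 4 passages
  (3, 7): 3 passages
  (5, 0): 3 passages
  (5, 8): 3 passages
  (6, 4): 3 passages
  (7, 1): 3 passages
  (8, 3): 3 passages
  (8, 8): 3 passages
  (8, 10): 3 passages
  (9, 0): 3 passages
  (10, 7): 3 passages
Total junctions: 12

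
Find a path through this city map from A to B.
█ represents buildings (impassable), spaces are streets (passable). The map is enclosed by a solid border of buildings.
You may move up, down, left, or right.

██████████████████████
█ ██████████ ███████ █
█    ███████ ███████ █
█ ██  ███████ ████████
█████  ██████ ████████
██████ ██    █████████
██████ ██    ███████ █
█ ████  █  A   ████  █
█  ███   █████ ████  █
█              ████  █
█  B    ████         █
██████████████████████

Finding the shortest path from A to B:
Movement: cardinal only
Path length: 17 steps
Directions: right → right → right → down → down → left → left → left → left → left → left → left → down → left → left → left → left

Solution:

██████████████████████
█ ██████████ ███████ █
█    ███████ ███████ █
█ ██  ███████ ████████
█████  ██████ ████████
██████ ██    █████████
██████ ██    ███████ █
█ ████  █  A→→↓████  █
█  ███   █████↓████  █
█      ↓←←←←←←↲████  █
█  B←←←↲████         █
██████████████████████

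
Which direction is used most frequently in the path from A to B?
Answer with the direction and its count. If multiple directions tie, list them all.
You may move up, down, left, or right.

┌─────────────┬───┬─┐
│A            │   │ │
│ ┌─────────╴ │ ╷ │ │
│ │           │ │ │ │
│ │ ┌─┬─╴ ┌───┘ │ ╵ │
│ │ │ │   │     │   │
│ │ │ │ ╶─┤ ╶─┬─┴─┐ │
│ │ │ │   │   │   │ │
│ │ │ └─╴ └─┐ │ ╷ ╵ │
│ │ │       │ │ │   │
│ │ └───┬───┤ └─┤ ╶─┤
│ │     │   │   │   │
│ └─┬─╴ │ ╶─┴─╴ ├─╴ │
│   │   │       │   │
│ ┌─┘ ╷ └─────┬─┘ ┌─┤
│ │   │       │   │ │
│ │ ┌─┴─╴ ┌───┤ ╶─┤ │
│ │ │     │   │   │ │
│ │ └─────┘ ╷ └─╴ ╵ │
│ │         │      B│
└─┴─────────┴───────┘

Directions: right, right, right, right, right, right, down, left, left, left, left, left, down, down, down, down, right, right, down, left, down, left, down, down, right, right, right, right, up, right, down, right, right, right
Counts: {'right': 16, 'down': 10, 'left': 7, 'up': 1}
Most common: right (16 times)

Solution:

┌─────────────┬───┬─┐
│A → → → → → ↓│   │ │
│ ┌─────────╴ │ ╷ │ │
│ │↓ ← ← ← ← ↲│ │ │ │
│ │ ┌─┬─╴ ┌───┘ │ ╵ │
│ │↓│ │   │     │   │
│ │ │ │ ╶─┤ ╶─┬─┴─┐ │
│ │↓│ │   │   │   │ │
│ │ │ └─╴ └─┐ │ ╷ ╵ │
│ │↓│       │ │ │   │
│ │ └───┬───┤ └─┤ ╶─┤
│ │↳ → ↓│   │   │   │
│ └─┬─╴ │ ╶─┴─╴ ├─╴ │
│   │↓ ↲│       │   │
│ ┌─┘ ╷ └─────┬─┘ ┌─┤
│ │↓ ↲│       │   │ │
│ │ ┌─┴─╴ ┌───┤ ╶─┤ │
│ │↓│     │↱ ↓│   │ │
│ │ └─────┘ ╷ └─╴ ╵ │
│ │↳ → → → ↑│↳ → → B│
└─┴─────────┴───────┘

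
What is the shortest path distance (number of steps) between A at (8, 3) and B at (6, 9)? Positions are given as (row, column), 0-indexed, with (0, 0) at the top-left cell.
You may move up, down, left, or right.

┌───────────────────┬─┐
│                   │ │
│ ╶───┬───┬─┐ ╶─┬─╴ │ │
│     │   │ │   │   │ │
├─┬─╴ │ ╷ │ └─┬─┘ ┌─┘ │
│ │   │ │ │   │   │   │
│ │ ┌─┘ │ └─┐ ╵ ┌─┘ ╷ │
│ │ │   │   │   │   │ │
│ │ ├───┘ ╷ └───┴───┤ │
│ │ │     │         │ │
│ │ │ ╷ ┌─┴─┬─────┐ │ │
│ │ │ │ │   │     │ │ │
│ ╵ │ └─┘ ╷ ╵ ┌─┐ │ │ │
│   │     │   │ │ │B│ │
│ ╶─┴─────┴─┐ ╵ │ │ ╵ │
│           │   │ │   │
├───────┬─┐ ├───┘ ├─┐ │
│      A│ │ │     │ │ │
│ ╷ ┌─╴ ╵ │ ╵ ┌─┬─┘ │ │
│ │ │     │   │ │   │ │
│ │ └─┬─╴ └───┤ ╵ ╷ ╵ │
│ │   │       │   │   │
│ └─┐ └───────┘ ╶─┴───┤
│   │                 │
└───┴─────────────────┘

Finding path from (8, 3) to (6, 9):
Path: (8,3) → (8,2) → (8,1) → (9,1) → (10,1) → (10,2) → (11,2) → (11,3) → (11,4) → (11,5) → (11,6) → (11,7) → (10,7) → (10,8) → (9,8) → (9,9) → (10,9) → (10,10) → (9,10) → (8,10) → (7,10) → (7,9) → (6,9)
Distance: 22 steps

Solution:

┌───────────────────┬─┐
│                   │ │
│ ╶───┬───┬─┐ ╶─┬─╴ │ │
│     │   │ │   │   │ │
├─┬─╴ │ ╷ │ └─┬─┘ ┌─┘ │
│ │   │ │ │   │   │   │
│ │ ┌─┘ │ └─┐ ╵ ┌─┘ ╷ │
│ │ │   │   │   │   │ │
│ │ ├───┘ ╷ └───┴───┤ │
│ │ │     │         │ │
│ │ │ ╷ ┌─┴─┬─────┐ │ │
│ │ │ │ │   │     │ │ │
│ ╵ │ └─┘ ╷ ╵ ┌─┐ │ │ │
│   │     │   │ │ │B│ │
│ ╶─┴─────┴─┐ ╵ │ │ ╵ │
│           │   │ │↑ ↰│
├───────┬─┐ ├───┘ ├─┐ │
│  ↓ ← A│ │ │     │ │↑│
│ ╷ ┌─╴ ╵ │ ╵ ┌─┬─┘ │ │
│ │↓│     │   │ │↱ ↓│↑│
│ │ └─┬─╴ └───┤ ╵ ╷ ╵ │
│ │↳ ↓│       │↱ ↑│↳ ↑│
│ └─┐ └───────┘ ╶─┴───┤
│   │↳ → → → → ↑      │
└───┴─────────────────┘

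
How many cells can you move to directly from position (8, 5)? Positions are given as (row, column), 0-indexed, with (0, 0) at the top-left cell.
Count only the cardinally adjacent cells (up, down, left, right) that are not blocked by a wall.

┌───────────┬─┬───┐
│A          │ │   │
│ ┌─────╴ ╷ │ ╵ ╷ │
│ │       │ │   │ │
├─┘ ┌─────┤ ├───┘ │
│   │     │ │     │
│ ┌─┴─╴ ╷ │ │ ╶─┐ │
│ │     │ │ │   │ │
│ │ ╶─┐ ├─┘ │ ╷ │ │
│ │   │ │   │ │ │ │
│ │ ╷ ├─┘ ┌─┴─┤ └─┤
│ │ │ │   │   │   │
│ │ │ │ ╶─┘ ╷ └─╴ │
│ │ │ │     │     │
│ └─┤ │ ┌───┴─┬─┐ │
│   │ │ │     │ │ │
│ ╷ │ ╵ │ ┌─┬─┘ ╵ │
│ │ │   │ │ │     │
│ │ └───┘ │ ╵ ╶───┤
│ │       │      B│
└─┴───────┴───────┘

Checking passable neighbors of (8, 5):
Neighbors: (9, 5)
Count: 1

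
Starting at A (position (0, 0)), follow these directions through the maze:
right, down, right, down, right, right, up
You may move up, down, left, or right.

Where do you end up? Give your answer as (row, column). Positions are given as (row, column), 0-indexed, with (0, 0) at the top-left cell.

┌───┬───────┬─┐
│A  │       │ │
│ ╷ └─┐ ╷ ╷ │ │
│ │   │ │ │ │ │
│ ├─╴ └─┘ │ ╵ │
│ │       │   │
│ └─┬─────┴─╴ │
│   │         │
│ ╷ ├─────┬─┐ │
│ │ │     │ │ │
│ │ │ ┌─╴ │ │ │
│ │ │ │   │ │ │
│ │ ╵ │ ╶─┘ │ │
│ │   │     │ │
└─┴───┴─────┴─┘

Following directions step by step:
Start: (0, 0)
  right: (0, 0) → (0, 1)
  down: (0, 1) → (1, 1)
  right: (1, 1) → (1, 2)
  down: (1, 2) → (2, 2)
  right: (2, 2) → (2, 3)
  right: (2, 3) → (2, 4)
  up: (2, 4) → (1, 4)
Final position: (1, 4)

Path taken:

┌───┬───────┬─┐
│A ↓│       │ │
│ ╷ └─┐ ╷ ╷ │ │
│ │↳ ↓│ │B│ │ │
│ ├─╴ └─┘ │ ╵ │
│ │  ↳ → ↑│   │
│ └─┬─────┴─╴ │
│   │         │
│ ╷ ├─────┬─┐ │
│ │ │     │ │ │
│ │ │ ┌─╴ │ │ │
│ │ │ │   │ │ │
│ │ ╵ │ ╶─┘ │ │
│ │   │     │ │
└─┴───┴─────┴─┘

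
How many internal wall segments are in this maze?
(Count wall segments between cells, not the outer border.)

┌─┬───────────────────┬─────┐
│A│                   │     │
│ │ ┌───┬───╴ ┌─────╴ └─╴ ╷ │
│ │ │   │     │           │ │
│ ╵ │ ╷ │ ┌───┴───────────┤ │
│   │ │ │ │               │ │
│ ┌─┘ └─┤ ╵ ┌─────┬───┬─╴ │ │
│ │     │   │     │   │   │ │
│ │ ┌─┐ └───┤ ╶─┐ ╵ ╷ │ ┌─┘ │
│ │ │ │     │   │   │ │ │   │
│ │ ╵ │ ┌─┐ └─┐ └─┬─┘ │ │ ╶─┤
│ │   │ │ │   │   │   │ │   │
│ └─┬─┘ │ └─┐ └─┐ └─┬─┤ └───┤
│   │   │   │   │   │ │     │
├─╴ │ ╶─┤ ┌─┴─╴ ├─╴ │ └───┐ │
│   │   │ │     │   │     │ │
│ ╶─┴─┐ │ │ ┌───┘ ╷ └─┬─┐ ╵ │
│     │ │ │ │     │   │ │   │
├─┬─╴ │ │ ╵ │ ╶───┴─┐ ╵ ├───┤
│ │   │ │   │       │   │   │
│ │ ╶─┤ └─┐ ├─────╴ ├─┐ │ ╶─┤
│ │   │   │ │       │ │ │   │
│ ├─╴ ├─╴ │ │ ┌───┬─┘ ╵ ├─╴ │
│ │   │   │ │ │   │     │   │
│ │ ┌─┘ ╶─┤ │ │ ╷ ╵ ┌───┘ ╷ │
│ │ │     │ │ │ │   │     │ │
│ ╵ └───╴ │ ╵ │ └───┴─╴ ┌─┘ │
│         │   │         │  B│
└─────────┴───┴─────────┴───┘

Counting internal wall segments:
Total internal walls: 169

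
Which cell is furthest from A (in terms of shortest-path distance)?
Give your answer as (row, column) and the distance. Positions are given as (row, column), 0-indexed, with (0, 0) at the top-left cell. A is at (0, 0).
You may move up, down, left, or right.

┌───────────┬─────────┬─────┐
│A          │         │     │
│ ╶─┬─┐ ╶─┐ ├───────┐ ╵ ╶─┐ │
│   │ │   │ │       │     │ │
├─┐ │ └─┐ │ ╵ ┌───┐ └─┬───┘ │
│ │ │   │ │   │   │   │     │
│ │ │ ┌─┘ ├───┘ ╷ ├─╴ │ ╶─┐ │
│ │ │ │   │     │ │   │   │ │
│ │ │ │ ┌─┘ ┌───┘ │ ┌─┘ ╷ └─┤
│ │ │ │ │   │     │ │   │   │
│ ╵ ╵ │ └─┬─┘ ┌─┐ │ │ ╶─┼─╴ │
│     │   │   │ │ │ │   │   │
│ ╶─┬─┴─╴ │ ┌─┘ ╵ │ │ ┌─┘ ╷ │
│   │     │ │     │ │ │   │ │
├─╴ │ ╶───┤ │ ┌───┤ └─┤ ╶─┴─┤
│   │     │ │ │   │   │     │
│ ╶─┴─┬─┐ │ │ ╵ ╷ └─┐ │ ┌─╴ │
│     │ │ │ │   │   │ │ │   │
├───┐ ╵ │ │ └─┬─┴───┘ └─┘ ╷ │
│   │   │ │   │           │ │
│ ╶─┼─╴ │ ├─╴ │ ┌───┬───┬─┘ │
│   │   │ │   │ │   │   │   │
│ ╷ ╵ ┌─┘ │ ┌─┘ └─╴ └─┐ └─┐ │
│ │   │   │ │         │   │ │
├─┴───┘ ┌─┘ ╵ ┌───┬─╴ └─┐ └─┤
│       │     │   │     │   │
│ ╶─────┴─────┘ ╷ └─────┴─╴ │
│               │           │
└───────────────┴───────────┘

Computing BFS distances from A to all cells:
Furthest cell: (8, 9)
Distance: 55 steps

Path from A to the furthest cell:

┌───────────┬─────────┬─────┐
│A → → → → ↓│         │     │
│ ╶─┬─┐ ╶─┐ ├───────┐ ╵ ╶─┐ │
│   │ │   │↓│↱ → → ↓│     │ │
├─┐ │ └─┐ │ ╵ ┌───┐ └─┬───┘ │
│ │ │   │ │↳ ↑│   │↳ ↓│     │
│ │ │ ┌─┘ ├───┘ ╷ ├─╴ │ ╶─┐ │
│ │ │ │   │     │ │↓ ↲│   │ │
│ │ │ │ ┌─┘ ┌───┘ │ ┌─┘ ╷ └─┤
│ │ │ │ │   │↱ → ↓│↓│   │   │
│ ╵ ╵ │ └─┬─┘ ┌─┐ │ │ ╶─┼─╴ │
│     │   │↱ ↑│ │↓│↓│   │   │
│ ╶─┬─┴─╴ │ ┌─┘ ╵ │ │ ┌─┘ ╷ │
│   │     │↑│↓ ← ↲│↓│ │   │ │
├─╴ │ ╶───┤ │ ┌───┤ └─┤ ╶─┴─┤
│   │     │↑│↓│↱ ↓│↳ ↓│     │
│ ╶─┴─┬─┐ │ │ ╵ ╷ └─┐ │ ┌─╴ │
│     │ │ │↑│↳ ↑│↳ B│↓│ │   │
├───┐ ╵ │ │ └─┬─┴───┘ └─┘ ╷ │
│   │   │ │↑ ↰│↓ ← ← ↲    │ │
│ ╶─┼─╴ │ ├─╴ │ ┌───┬───┬─┘ │
│   │   │ │↱ ↑│↓│   │   │   │
│ ╷ ╵ ┌─┘ │ ┌─┘ └─╴ └─┐ └─┐ │
│ │   │   │↑│↓ ↲      │   │ │
├─┴───┘ ┌─┘ ╵ ┌───┬─╴ └─┐ └─┤
│       │  ↑ ↲│   │     │   │
│ ╶─────┴─────┘ ╷ └─────┴─╴ │
│               │           │
└───────────────┴───────────┘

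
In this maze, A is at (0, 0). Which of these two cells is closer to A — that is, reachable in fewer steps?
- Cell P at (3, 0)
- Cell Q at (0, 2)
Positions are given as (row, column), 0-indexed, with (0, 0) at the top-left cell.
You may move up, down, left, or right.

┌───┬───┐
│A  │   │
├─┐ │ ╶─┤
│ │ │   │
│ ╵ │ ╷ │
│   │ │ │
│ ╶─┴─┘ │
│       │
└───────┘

Shortest path A → P at (3, 0): 5 steps
Shortest path A → Q at (0, 2): 12 steps

P is closer (5 steps vs 12 steps).

Path to P:

┌───┬───┐
│A ↓│   │
├─┐ │ ╶─┤
│ │↓│   │
│ ╵ │ ╷ │
│↓ ↲│ │ │
│ ╶─┴─┘ │
│P      │
└───────┘

Path to Q:

┌───┬───┐
│A ↓│Q  │
├─┐ │ ╶─┤
│ │↓│↑ ↰│
│ ╵ │ ╷ │
│↓ ↲│ │↑│
│ ╶─┴─┘ │
│↳ → → ↑│
└───────┘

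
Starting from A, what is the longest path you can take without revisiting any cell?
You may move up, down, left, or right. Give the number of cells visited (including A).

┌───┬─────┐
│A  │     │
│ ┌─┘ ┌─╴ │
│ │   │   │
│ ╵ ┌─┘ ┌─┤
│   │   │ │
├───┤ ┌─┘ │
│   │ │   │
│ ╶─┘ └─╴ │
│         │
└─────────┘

Finding longest simple path using DFS:
Start: (0, 0)
Longest path visits 19 cells
Path: A → down → down → right → up → right → up → right → right → down → left → down → left → down → down → left → left → up → right

Solution:

┌───┬─────┐
│A  │↱ → ↓│
│ ┌─┘ ┌─╴ │
│↓│↱ ↑│↓ ↲│
│ ╵ ┌─┘ ┌─┤
│↳ ↑│↓ ↲│ │
├───┤ ┌─┘ │
│↱ B│↓│   │
│ ╶─┘ └─╴ │
│↑ ← ↲    │
└─────────┘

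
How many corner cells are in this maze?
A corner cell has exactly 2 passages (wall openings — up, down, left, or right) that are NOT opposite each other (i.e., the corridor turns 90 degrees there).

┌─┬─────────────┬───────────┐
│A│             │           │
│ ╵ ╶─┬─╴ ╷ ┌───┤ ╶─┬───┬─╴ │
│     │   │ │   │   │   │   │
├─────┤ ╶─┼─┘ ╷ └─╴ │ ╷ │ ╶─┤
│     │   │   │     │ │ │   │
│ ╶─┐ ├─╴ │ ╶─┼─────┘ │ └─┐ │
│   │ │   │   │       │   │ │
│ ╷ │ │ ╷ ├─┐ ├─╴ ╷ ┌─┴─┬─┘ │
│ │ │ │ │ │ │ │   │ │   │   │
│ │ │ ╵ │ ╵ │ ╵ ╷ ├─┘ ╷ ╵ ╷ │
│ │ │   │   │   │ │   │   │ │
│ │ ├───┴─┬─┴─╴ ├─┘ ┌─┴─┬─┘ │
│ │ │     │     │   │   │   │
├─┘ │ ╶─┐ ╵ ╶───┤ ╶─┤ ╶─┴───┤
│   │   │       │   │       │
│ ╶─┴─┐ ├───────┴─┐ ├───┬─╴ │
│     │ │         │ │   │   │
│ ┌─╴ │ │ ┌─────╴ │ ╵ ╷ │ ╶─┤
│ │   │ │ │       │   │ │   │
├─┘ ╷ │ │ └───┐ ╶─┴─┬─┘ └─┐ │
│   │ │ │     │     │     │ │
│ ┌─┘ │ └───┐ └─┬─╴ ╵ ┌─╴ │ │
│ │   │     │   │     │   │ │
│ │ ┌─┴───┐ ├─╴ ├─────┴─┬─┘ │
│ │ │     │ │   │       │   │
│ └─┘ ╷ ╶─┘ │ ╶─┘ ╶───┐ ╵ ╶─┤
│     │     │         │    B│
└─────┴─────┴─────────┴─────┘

Counting corner cells (2 non-opposite passages):
Total corners: 102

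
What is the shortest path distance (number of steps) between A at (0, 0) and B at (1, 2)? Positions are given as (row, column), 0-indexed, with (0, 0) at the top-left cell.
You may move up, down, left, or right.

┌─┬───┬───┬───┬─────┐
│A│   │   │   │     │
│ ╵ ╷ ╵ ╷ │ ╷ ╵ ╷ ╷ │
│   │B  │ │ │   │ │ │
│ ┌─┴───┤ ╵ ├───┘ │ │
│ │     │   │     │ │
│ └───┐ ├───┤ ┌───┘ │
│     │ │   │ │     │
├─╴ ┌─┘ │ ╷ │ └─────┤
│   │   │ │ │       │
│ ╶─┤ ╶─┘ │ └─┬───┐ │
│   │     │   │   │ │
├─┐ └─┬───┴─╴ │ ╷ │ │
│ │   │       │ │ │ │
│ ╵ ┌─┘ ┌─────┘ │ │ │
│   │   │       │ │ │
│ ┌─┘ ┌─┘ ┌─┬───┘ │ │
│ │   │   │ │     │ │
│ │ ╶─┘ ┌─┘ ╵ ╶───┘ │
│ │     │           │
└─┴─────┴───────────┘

Finding path from (0, 0) to (1, 2):
Path: (0,0) → (1,0) → (1,1) → (0,1) → (0,2) → (1,2)
Distance: 5 steps

Solution:

┌─┬───┬───┬───┬─────┐
│A│↱ ↓│   │   │     │
│ ╵ ╷ ╵ ╷ │ ╷ ╵ ╷ ╷ │
│↳ ↑│B  │ │ │   │ │ │
│ ┌─┴───┤ ╵ ├───┘ │ │
│ │     │   │     │ │
│ └───┐ ├───┤ ┌───┘ │
│     │ │   │ │     │
├─╴ ┌─┘ │ ╷ │ └─────┤
│   │   │ │ │       │
│ ╶─┤ ╶─┘ │ └─┬───┐ │
│   │     │   │   │ │
├─┐ └─┬───┴─╴ │ ╷ │ │
│ │   │       │ │ │ │
│ ╵ ┌─┘ ┌─────┘ │ │ │
│   │   │       │ │ │
│ ┌─┘ ┌─┘ ┌─┬───┘ │ │
│ │   │   │ │     │ │
│ │ ╶─┘ ┌─┘ ╵ ╶───┘ │
│ │     │           │
└─┴─────┴───────────┘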